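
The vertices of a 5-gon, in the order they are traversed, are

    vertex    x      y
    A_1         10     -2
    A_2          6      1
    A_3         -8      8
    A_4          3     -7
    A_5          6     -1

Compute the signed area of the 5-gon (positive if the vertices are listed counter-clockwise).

73.5

A_1→A_2: (10)(1) − (6)(-2) = 22
A_2→A_3: (6)(8) − (-8)(1) = 56
A_3→A_4: (-8)(-7) − (3)(8) = 32
A_4→A_5: (3)(-1) − (6)(-7) = 39
A_5→A_1: (6)(-2) − (10)(-1) = -2
Σ = 147
Signed area = Σ/2 = 73.5 (positive ⇒ counter-clockwise traversal).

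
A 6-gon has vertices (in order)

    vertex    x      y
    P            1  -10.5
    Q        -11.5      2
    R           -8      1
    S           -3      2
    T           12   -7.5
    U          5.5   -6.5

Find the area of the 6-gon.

108.375

P→Q: (1)(2) − (-11.5)(-10.5) = -118.75
Q→R: (-11.5)(1) − (-8)(2) = 4.5
R→S: (-8)(2) − (-3)(1) = -13
S→T: (-3)(-7.5) − (12)(2) = -1.5
T→U: (12)(-6.5) − (5.5)(-7.5) = -36.75
U→P: (5.5)(-10.5) − (1)(-6.5) = -51.25
Σ = -216.75
Area = |Σ|/2 = 108.375.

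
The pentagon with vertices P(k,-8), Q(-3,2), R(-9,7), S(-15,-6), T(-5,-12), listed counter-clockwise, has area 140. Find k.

The doubled signed area Σ (x_i y_{i+1} − x_{i+1} y_i) is linear in k.
With k=0 it equals 322; the coefficient of k is 14 (from the two edges through P).
So 14·k + 322 = 2·140 = 280 ⇒ k = -3.

-3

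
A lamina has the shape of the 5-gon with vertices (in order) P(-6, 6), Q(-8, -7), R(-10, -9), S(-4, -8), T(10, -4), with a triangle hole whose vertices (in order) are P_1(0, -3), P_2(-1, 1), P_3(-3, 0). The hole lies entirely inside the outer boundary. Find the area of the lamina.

Outer boundary:
Cross-terms: 90, 2, 44, 96, 36  ⇒  Σ = 268
Area = |Σ|/2 = 134.
Hole:
Apply the shoelace (surveyor's) formula: 2A = Σ (x_i·y_{i+1} − x_{i+1}·y_i), indices taken mod 3.
Σ = (-3) + (3) + (9) = 9
Area = |Σ|/2 = 4.5.
Net area = 134 − 4.5 = 129.5.

129.5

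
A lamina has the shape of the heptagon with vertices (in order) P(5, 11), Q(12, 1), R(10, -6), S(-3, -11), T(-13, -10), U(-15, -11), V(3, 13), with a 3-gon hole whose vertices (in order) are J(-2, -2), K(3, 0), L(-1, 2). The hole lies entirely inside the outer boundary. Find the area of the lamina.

Outer boundary:
P→Q: (5)(1) − (12)(11) = -127
Q→R: (12)(-6) − (10)(1) = -82
R→S: (10)(-11) − (-3)(-6) = -128
S→T: (-3)(-10) − (-13)(-11) = -113
T→U: (-13)(-11) − (-15)(-10) = -7
U→V: (-15)(13) − (3)(-11) = -162
V→P: (3)(11) − (5)(13) = -32
Σ = -651
Area = |Σ|/2 = 325.5.
Hole:
Apply the shoelace (surveyor's) formula: 2A = Σ (x_i·y_{i+1} − x_{i+1}·y_i), indices taken mod 3.
Σ = (6) + (6) + (6) = 18
Area = |Σ|/2 = 9.
Net area = 325.5 − 9 = 316.5.

316.5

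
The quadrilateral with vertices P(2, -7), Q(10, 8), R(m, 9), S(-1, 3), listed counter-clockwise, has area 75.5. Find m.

The doubled signed area Σ (x_i y_{i+1} − x_{i+1} y_i) is linear in m.
With m=0 it equals 186; the coefficient of m is -5 (from the two edges through R).
So -5·m + 186 = 2·75.5 = 151 ⇒ m = 7.

7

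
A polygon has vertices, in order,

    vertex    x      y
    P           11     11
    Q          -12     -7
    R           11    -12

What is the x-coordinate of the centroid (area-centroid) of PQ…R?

10/3

Apply the shoelace (surveyor's) formula. First the cross-terms c_i = x_i·y_{i+1} − x_{i+1}·y_i:
  55, 221, 253  ⇒  2A = 529, A = 264.5.
Then Σ (x_i + x_{i+1})·c_i = 5290, so x̄ = 5290 / (6·264.5) = 10/3.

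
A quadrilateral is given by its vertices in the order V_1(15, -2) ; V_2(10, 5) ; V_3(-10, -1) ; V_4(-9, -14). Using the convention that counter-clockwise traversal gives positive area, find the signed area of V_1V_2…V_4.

Apply the surveyor's formula: 2A = Σ (x_i·y_{i+1} − x_{i+1}·y_i), indices taken mod 4.
Cross-terms: 95, 40, 131, 228  ⇒  Σ = 494
Signed area = Σ/2 = 247 (positive ⇒ counter-clockwise traversal).

247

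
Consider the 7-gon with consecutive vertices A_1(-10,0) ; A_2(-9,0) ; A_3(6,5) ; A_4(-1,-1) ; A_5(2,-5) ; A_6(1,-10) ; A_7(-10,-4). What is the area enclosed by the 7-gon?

Apply the shoelace (surveyor's) formula: 2A = Σ (x_i·y_{i+1} − x_{i+1}·y_i), indices taken mod 7.
Cross-terms: 0, -45, -1, 7, -15, -104, -40  ⇒  Σ = -198
Area = |Σ|/2 = 99.

99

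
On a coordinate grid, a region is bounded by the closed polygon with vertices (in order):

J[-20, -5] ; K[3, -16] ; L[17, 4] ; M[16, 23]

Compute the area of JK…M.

663

Cross-terms: 335, 284, 327, 380  ⇒  Σ = 1326
Area = |Σ|/2 = 663.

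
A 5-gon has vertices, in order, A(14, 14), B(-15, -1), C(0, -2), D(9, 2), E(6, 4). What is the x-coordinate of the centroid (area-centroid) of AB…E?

109/222

Apply the shoelace (surveyor's) formula. First the cross-terms c_i = x_i·y_{i+1} − x_{i+1}·y_i:
  196, 30, 18, 24, 28  ⇒  2A = 296, A = 148.
Then Σ (x_i + x_{i+1})·c_i = 436, so x̄ = 436 / (6·148) = 109/222.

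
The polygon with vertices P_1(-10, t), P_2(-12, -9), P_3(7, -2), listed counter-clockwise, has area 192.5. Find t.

The doubled signed area Σ (x_i y_{i+1} − x_{i+1} y_i) is linear in t.
With t=0 it equals 157; the coefficient of t is 19 (from the two edges through P_1).
So 19·t + 157 = 2·192.5 = 385 ⇒ t = 12.

12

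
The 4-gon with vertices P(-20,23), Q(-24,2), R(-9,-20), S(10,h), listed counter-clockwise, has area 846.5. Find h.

23

Write out the shoelace sum; only the two edges meeting at S involve h:
2·Area = [((-9)·h − 10·(-20)) + (10·23 − (-20)·h)] + 1010
       = 11·h + 1440 = 1693
⇒ h = 23.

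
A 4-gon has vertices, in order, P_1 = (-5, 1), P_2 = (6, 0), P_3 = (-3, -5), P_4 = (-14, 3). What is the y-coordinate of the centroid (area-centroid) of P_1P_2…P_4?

Apply the surveyor's formula. First the cross-terms c_i = x_i·y_{i+1} − x_{i+1}·y_i:
  -6, -30, -79, 1  ⇒  2A = -114, A = -57.
Then Σ (y_i + y_{i+1})·c_i = 306, so ȳ = 306 / (6·(-57)) = -17/19.

-17/19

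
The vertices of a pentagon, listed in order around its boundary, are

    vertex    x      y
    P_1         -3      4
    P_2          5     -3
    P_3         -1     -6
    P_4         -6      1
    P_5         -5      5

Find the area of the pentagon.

Apply the shoelace (surveyor's) formula: 2A = Σ (x_i·y_{i+1} − x_{i+1}·y_i), indices taken mod 5.
P_1→P_2: (-3)(-3) − (5)(4) = -11
P_2→P_3: (5)(-6) − (-1)(-3) = -33
P_3→P_4: (-1)(1) − (-6)(-6) = -37
P_4→P_5: (-6)(5) − (-5)(1) = -25
P_5→P_1: (-5)(4) − (-3)(5) = -5
Σ = -111
Area = |Σ|/2 = 55.5.

55.5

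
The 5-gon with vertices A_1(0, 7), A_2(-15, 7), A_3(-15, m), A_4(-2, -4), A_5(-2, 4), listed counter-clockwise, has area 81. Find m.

6

The doubled signed area Σ (x_i y_{i+1} − x_{i+1} y_i) is linear in m.
With m=0 it equals 240; the coefficient of m is -13 (from the two edges through A_3).
So -13·m + 240 = 2·81 = 162 ⇒ m = 6.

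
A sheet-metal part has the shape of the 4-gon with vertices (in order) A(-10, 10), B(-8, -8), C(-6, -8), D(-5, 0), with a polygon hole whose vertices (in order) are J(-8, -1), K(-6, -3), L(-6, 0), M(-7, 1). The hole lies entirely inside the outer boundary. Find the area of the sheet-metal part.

Outer boundary:
Σ = (160) + (16) + (-40) + (-50) = 86
Area = |Σ|/2 = 43.
Hole:
Apply the shoelace formula: 2A = Σ (x_i·y_{i+1} − x_{i+1}·y_i), indices taken mod 4.
J→K: (-8)(-3) − (-6)(-1) = 18
K→L: (-6)(0) − (-6)(-3) = -18
L→M: (-6)(1) − (-7)(0) = -6
M→J: (-7)(-1) − (-8)(1) = 15
Σ = 9
Area = |Σ|/2 = 4.5.
Net area = 43 − 4.5 = 38.5.

38.5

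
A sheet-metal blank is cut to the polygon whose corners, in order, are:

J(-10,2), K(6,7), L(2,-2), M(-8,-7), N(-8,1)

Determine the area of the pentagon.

104

Cross-terms: -82, -26, -30, -64, -6  ⇒  Σ = -208
Area = |Σ|/2 = 104.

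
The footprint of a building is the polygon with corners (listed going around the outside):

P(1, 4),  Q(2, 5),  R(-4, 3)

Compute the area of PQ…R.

2

Apply the surveyor's formula: 2A = Σ (x_i·y_{i+1} − x_{i+1}·y_i), indices taken mod 3.
Σ = (-3) + (26) + (-19) = 4
Area = |Σ|/2 = 2.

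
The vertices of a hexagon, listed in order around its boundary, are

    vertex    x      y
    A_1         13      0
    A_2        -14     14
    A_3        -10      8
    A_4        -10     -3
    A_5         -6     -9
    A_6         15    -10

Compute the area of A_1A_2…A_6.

Cross-terms: 182, 28, 110, 72, 195, 130  ⇒  Σ = 717
Area = |Σ|/2 = 358.5.

358.5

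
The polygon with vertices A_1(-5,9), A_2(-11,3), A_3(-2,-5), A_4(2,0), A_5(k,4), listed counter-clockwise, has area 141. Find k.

The doubled signed area Σ (x_i y_{i+1} − x_{i+1} y_i) is linear in k.
With k=0 it equals 183; the coefficient of k is 9 (from the two edges through A_5).
So 9·k + 183 = 2·141 = 282 ⇒ k = 11.

11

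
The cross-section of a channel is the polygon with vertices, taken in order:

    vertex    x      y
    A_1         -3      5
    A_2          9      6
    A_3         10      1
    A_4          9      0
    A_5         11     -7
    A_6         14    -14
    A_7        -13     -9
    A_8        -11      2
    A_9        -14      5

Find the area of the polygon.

Apply the surveyor's formula: 2A = Σ (x_i·y_{i+1} − x_{i+1}·y_i), indices taken mod 9.
A_1→A_2: (-3)(6) − (9)(5) = -63
A_2→A_3: (9)(1) − (10)(6) = -51
A_3→A_4: (10)(0) − (9)(1) = -9
A_4→A_5: (9)(-7) − (11)(0) = -63
A_5→A_6: (11)(-14) − (14)(-7) = -56
A_6→A_7: (14)(-9) − (-13)(-14) = -308
A_7→A_8: (-13)(2) − (-11)(-9) = -125
A_8→A_9: (-11)(5) − (-14)(2) = -27
A_9→A_1: (-14)(5) − (-3)(5) = -55
Σ = -757
Area = |Σ|/2 = 378.5.

378.5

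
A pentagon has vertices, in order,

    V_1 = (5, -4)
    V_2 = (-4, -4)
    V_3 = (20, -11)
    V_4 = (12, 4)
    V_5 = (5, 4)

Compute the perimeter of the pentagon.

66

|V_1V_2| = √((-9)² + (0)²) = √81 = 9
|V_2V_3| = √((24)² + (-7)²) = √625 = 25
|V_3V_4| = √((-8)² + (15)²) = √289 = 17
|V_4V_5| = √((-7)² + (0)²) = √49 = 7
|V_5V_1| = √((0)² + (-8)²) = √64 = 8
Perimeter = 9 + 25 + 17 + 7 + 8 = 66.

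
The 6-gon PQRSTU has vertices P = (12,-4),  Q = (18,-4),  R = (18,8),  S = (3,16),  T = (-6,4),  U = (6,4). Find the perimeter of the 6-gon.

|PQ| = √((6)² + (0)²) = √36 = 6
|QR| = √((0)² + (12)²) = √144 = 12
|RS| = √((-15)² + (8)²) = √289 = 17
|ST| = √((-9)² + (-12)²) = √225 = 15
|TU| = √((12)² + (0)²) = √144 = 12
|UP| = √((6)² + (-8)²) = √100 = 10
Perimeter = 6 + 12 + 17 + 15 + 12 + 10 = 72.

72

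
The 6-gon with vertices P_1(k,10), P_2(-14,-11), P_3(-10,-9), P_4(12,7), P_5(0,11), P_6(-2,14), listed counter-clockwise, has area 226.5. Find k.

-5

The doubled signed area Σ (x_i y_{i+1} − x_{i+1} y_i) is linear in k.
With k=0 it equals 328; the coefficient of k is -25 (from the two edges through P_1).
So -25·k + 328 = 2·226.5 = 453 ⇒ k = -5.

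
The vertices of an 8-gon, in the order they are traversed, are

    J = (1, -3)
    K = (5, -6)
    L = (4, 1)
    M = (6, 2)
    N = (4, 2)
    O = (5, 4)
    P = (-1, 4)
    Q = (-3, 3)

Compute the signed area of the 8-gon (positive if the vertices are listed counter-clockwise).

44.5

Σ = (9) + (29) + (2) + (4) + (6) + (24) + (9) + (6) = 89
Signed area = Σ/2 = 44.5 (positive ⇒ counter-clockwise traversal).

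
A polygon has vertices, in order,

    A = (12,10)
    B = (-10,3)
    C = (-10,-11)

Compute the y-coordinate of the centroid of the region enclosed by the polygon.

2/3

Apply the surveyor's formula. First the cross-terms c_i = x_i·y_{i+1} − x_{i+1}·y_i:
  136, 140, 32  ⇒  2A = 308, A = 154.
Then Σ (y_i + y_{i+1})·c_i = 616, so ȳ = 616 / (6·154) = 2/3.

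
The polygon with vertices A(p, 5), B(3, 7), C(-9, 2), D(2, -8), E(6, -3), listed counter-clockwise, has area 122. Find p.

5

The doubled signed area Σ (x_i y_{i+1} − x_{i+1} y_i) is linear in p.
With p=0 it equals 194; the coefficient of p is 10 (from the two edges through A).
So 10·p + 194 = 2·122 = 244 ⇒ p = 5.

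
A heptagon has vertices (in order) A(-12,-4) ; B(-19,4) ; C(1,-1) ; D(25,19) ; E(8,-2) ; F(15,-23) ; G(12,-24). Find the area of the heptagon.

420.5

Apply the shoelace formula: 2A = Σ (x_i·y_{i+1} − x_{i+1}·y_i), indices taken mod 7.
Σ = (-124) + (15) + (44) + (-202) + (-154) + (-84) + (-336) = -841
Area = |Σ|/2 = 420.5.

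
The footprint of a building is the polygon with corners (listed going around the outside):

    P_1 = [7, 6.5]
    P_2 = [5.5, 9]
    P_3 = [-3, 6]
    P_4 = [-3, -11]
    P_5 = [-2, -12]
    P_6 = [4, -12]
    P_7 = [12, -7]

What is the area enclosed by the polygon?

Σ = (27.25) + (60) + (51) + (14) + (72) + (116) + (127) = 467.25
Area = |Σ|/2 = 233.625.

233.625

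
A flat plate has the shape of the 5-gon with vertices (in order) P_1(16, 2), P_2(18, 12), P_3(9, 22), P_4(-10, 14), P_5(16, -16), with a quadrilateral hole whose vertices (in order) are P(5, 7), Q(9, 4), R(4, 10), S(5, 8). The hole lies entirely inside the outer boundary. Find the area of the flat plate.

503

Outer boundary:
Apply the surveyor's formula: 2A = Σ (x_i·y_{i+1} − x_{i+1}·y_i), indices taken mod 5.
P_1→P_2: (16)(12) − (18)(2) = 156
P_2→P_3: (18)(22) − (9)(12) = 288
P_3→P_4: (9)(14) − (-10)(22) = 346
P_4→P_5: (-10)(-16) − (16)(14) = -64
P_5→P_1: (16)(2) − (16)(-16) = 288
Σ = 1014
Area = |Σ|/2 = 507.
Hole:
P→Q: (5)(4) − (9)(7) = -43
Q→R: (9)(10) − (4)(4) = 74
R→S: (4)(8) − (5)(10) = -18
S→P: (5)(7) − (5)(8) = -5
Σ = 8
Area = |Σ|/2 = 4.
Net area = 507 − 4 = 503.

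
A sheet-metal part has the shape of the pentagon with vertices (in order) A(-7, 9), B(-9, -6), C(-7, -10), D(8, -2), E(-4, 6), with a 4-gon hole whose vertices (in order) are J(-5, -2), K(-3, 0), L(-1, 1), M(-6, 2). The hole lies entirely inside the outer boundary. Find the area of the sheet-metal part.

Outer boundary:
Σ = (123) + (48) + (94) + (40) + (6) = 311
Area = |Σ|/2 = 155.5.
Hole:
Apply Gauss's area formula: 2A = Σ (x_i·y_{i+1} − x_{i+1}·y_i), indices taken mod 4.
Σ = (-6) + (-3) + (4) + (22) = 17
Area = |Σ|/2 = 8.5.
Net area = 155.5 − 8.5 = 147.

147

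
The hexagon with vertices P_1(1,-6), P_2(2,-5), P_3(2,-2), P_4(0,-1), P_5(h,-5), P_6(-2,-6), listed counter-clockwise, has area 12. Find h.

-1

The doubled signed area Σ (x_i y_{i+1} − x_{i+1} y_i) is linear in h.
With h=0 it equals 19; the coefficient of h is -5 (from the two edges through P_5).
So -5·h + 19 = 2·12 = 24 ⇒ h = -1.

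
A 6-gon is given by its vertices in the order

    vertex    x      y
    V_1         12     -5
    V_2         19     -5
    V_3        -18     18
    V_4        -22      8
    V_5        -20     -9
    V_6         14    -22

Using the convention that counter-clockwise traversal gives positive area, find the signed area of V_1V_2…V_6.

828.5

Apply the shoelace formula: 2A = Σ (x_i·y_{i+1} − x_{i+1}·y_i), indices taken mod 6.
Σ = (35) + (252) + (252) + (358) + (566) + (194) = 1657
Signed area = Σ/2 = 828.5 (positive ⇒ counter-clockwise traversal).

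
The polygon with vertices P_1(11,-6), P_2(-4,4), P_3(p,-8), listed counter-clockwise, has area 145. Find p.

The doubled signed area Σ (x_i y_{i+1} − x_{i+1} y_i) is linear in p.
With p=0 it equals 140; the coefficient of p is -10 (from the two edges through P_3).
So -10·p + 140 = 2·145 = 290 ⇒ p = -15.

-15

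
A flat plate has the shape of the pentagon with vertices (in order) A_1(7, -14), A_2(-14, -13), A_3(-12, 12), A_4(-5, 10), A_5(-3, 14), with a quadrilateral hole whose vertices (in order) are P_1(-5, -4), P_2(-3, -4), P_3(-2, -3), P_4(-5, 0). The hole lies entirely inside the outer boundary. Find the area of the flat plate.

Outer boundary:
Apply the surveyor's formula: 2A = Σ (x_i·y_{i+1} − x_{i+1}·y_i), indices taken mod 5.
Σ = (-287) + (-324) + (-60) + (-40) + (-56) = -767
Area = |Σ|/2 = 383.5.
Hole:
Apply the shoelace formula: 2A = Σ (x_i·y_{i+1} − x_{i+1}·y_i), indices taken mod 4.
P_1→P_2: (-5)(-4) − (-3)(-4) = 8
P_2→P_3: (-3)(-3) − (-2)(-4) = 1
P_3→P_4: (-2)(0) − (-5)(-3) = -15
P_4→P_1: (-5)(-4) − (-5)(0) = 20
Σ = 14
Area = |Σ|/2 = 7.
Net area = 383.5 − 7 = 376.5.

376.5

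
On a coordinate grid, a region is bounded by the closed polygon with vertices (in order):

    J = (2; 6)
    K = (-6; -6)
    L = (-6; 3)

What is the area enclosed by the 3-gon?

36

Cross-terms: 24, -54, -42  ⇒  Σ = -72
Area = |Σ|/2 = 36.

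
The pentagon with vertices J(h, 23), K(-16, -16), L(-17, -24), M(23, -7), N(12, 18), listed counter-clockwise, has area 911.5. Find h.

Write out the shoelace sum; only the two edges meeting at J involve h:
2·Area = [(12·23 − h·18) + (h·(-16) − (-16)·23)] + 1281
       = -34·h + 1925 = 1823
⇒ h = 3.

3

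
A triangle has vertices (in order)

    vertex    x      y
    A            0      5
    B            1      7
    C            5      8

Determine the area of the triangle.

3.5

Apply the surveyor's formula: 2A = Σ (x_i·y_{i+1} − x_{i+1}·y_i), indices taken mod 3.
A→B: (0)(7) − (1)(5) = -5
B→C: (1)(8) − (5)(7) = -27
C→A: (5)(5) − (0)(8) = 25
Σ = -7
Area = |Σ|/2 = 3.5.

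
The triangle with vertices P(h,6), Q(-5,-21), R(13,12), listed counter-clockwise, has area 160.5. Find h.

0

Write out the shoelace sum; only the two edges meeting at P involve h:
2·Area = [(13·6 − h·12) + (h·(-21) − (-5)·6)] + 213
       = -33·h + 321 = 321
⇒ h = 0.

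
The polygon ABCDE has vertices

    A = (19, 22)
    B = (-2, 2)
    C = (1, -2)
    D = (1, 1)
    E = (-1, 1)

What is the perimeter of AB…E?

68

|AB| = √((-21)² + (-20)²) = √841 = 29
|BC| = √((3)² + (-4)²) = √25 = 5
|CD| = √((0)² + (3)²) = √9 = 3
|DE| = √((-2)² + (0)²) = √4 = 2
|EA| = √((20)² + (21)²) = √841 = 29
Perimeter = 29 + 5 + 3 + 2 + 29 = 68.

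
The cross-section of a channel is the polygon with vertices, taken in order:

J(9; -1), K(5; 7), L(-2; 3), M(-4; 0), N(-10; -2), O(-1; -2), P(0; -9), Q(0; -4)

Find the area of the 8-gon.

90

Apply the shoelace formula: 2A = Σ (x_i·y_{i+1} − x_{i+1}·y_i), indices taken mod 8.
Cross-terms: 68, 29, 12, 8, 18, 9, 0, 36  ⇒  Σ = 180
Area = |Σ|/2 = 90.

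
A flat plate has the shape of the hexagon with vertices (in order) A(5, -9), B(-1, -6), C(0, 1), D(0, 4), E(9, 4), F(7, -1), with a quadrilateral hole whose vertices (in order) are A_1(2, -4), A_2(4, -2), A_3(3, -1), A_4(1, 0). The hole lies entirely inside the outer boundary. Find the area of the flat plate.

80

Outer boundary:
Apply Gauss's area formula: 2A = Σ (x_i·y_{i+1} − x_{i+1}·y_i), indices taken mod 6.
Cross-terms: -39, -1, 0, -36, -37, -58  ⇒  Σ = -171
Area = |Σ|/2 = 85.5.
Hole:
Apply the shoelace (surveyor's) formula: 2A = Σ (x_i·y_{i+1} − x_{i+1}·y_i), indices taken mod 4.
A_1→A_2: (2)(-2) − (4)(-4) = 12
A_2→A_3: (4)(-1) − (3)(-2) = 2
A_3→A_4: (3)(0) − (1)(-1) = 1
A_4→A_1: (1)(-4) − (2)(0) = -4
Σ = 11
Area = |Σ|/2 = 5.5.
Net area = 85.5 − 5.5 = 80.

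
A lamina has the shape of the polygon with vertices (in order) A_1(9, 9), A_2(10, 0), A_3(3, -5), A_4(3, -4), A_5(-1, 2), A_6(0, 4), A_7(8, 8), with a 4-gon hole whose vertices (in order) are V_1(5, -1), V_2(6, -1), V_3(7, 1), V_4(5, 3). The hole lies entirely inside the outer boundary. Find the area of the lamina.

80.5

Outer boundary:
Apply the shoelace formula: 2A = Σ (x_i·y_{i+1} − x_{i+1}·y_i), indices taken mod 7.
Σ = (-90) + (-50) + (3) + (2) + (-4) + (-32) + (0) = -171
Area = |Σ|/2 = 85.5.
Hole:
Apply the surveyor's formula: 2A = Σ (x_i·y_{i+1} − x_{i+1}·y_i), indices taken mod 4.
Σ = (1) + (13) + (16) + (-20) = 10
Area = |Σ|/2 = 5.
Net area = 85.5 − 5 = 80.5.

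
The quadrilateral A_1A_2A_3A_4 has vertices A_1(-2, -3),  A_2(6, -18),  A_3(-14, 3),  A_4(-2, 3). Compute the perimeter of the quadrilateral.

64

|A_1A_2| = √((8)² + (-15)²) = √289 = 17
|A_2A_3| = √((-20)² + (21)²) = √841 = 29
|A_3A_4| = √((12)² + (0)²) = √144 = 12
|A_4A_1| = √((0)² + (-6)²) = √36 = 6
Perimeter = 17 + 29 + 12 + 6 = 64.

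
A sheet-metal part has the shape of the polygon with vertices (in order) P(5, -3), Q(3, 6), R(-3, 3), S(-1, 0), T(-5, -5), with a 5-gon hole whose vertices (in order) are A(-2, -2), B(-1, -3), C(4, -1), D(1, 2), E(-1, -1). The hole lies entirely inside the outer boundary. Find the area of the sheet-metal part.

Outer boundary:
Apply Gauss's area formula: 2A = Σ (x_i·y_{i+1} − x_{i+1}·y_i), indices taken mod 5.
Σ = (39) + (27) + (3) + (5) + (40) = 114
Area = |Σ|/2 = 57.
Hole:
Apply the shoelace formula: 2A = Σ (x_i·y_{i+1} − x_{i+1}·y_i), indices taken mod 5.
Σ = (4) + (13) + (9) + (1) + (0) = 27
Area = |Σ|/2 = 13.5.
Net area = 57 − 13.5 = 43.5.

43.5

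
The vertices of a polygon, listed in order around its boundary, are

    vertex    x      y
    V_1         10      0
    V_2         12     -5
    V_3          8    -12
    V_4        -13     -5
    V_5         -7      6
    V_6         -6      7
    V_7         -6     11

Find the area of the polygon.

305

V_1→V_2: (10)(-5) − (12)(0) = -50
V_2→V_3: (12)(-12) − (8)(-5) = -104
V_3→V_4: (8)(-5) − (-13)(-12) = -196
V_4→V_5: (-13)(6) − (-7)(-5) = -113
V_5→V_6: (-7)(7) − (-6)(6) = -13
V_6→V_7: (-6)(11) − (-6)(7) = -24
V_7→V_1: (-6)(0) − (10)(11) = -110
Σ = -610
Area = |Σ|/2 = 305.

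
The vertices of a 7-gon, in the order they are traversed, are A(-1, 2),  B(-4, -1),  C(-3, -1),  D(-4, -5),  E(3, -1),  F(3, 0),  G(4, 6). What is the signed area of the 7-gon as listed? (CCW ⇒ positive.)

37.5

Apply the shoelace (surveyor's) formula: 2A = Σ (x_i·y_{i+1} − x_{i+1}·y_i), indices taken mod 7.
Σ = (9) + (1) + (11) + (19) + (3) + (18) + (14) = 75
Signed area = Σ/2 = 37.5 (positive ⇒ counter-clockwise traversal).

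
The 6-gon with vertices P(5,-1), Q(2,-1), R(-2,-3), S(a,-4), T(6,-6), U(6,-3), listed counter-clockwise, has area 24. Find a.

The doubled signed area Σ (x_i y_{i+1} − x_{i+1} y_i) is linear in a.
With a=0 it equals 48; the coefficient of a is -3 (from the two edges through S).
So -3·a + 48 = 2·24 = 48 ⇒ a = 0.

0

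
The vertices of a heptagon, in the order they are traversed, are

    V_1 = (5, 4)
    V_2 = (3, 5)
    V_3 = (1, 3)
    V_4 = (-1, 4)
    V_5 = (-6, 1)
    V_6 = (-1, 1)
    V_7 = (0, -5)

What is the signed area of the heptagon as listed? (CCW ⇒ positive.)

Σ = (13) + (4) + (7) + (23) + (-5) + (5) + (25) = 72
Signed area = Σ/2 = 36 (positive ⇒ counter-clockwise traversal).

36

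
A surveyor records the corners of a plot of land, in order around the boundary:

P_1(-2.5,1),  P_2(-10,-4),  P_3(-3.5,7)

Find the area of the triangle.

25

Apply the shoelace formula: 2A = Σ (x_i·y_{i+1} − x_{i+1}·y_i), indices taken mod 3.
P_1→P_2: (-2.5)(-4) − (-10)(1) = 20
P_2→P_3: (-10)(7) − (-3.5)(-4) = -84
P_3→P_1: (-3.5)(1) − (-2.5)(7) = 14
Σ = -50
Area = |Σ|/2 = 25.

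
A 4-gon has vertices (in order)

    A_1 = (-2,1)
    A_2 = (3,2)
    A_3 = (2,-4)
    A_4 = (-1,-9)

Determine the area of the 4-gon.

32

Apply Gauss's area formula: 2A = Σ (x_i·y_{i+1} − x_{i+1}·y_i), indices taken mod 4.
Cross-terms: -7, -16, -22, -19  ⇒  Σ = -64
Area = |Σ|/2 = 32.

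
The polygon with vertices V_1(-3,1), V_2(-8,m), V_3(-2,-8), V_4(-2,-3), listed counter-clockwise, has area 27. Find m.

-3

Write out the shoelace sum; only the two edges meeting at V_2 involve m:
2·Area = [((-3)·m − (-8)·1) + ((-8)·(-8) − (-2)·m)] + -21
       = -1·m + 51 = 54
⇒ m = -3.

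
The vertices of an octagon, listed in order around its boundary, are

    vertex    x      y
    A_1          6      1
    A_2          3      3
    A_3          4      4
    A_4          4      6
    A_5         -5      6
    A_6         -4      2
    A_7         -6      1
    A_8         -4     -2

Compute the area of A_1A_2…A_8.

61.5

Σ = (15) + (0) + (8) + (54) + (14) + (8) + (16) + (8) = 123
Area = |Σ|/2 = 61.5.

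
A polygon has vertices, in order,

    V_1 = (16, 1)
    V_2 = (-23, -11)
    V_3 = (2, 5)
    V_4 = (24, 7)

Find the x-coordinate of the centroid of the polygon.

Apply the shoelace (surveyor's) formula. First the cross-terms c_i = x_i·y_{i+1} − x_{i+1}·y_i:
  -153, -93, -106, -88  ⇒  2A = -440, A = -220.
Then Σ (x_i + x_{i+1})·c_i = -3252, so x̄ = -3252 / (6·(-220)) = 271/110.

271/110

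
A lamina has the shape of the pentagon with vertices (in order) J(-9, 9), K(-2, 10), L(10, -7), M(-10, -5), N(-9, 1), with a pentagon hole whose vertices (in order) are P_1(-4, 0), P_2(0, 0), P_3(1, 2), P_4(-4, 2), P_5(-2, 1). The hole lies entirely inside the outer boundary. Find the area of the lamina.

195.5

Outer boundary:
Cross-terms: -72, -86, -120, -55, -72  ⇒  Σ = -405
Area = |Σ|/2 = 202.5.
Hole:
Apply the shoelace formula: 2A = Σ (x_i·y_{i+1} − x_{i+1}·y_i), indices taken mod 5.
P_1→P_2: (-4)(0) − (0)(0) = 0
P_2→P_3: (0)(2) − (1)(0) = 0
P_3→P_4: (1)(2) − (-4)(2) = 10
P_4→P_5: (-4)(1) − (-2)(2) = 0
P_5→P_1: (-2)(0) − (-4)(1) = 4
Σ = 14
Area = |Σ|/2 = 7.
Net area = 202.5 − 7 = 195.5.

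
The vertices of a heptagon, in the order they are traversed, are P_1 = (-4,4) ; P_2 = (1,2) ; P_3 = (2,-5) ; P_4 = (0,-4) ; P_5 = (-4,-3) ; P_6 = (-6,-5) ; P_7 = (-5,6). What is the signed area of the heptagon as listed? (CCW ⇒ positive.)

Cross-terms: -12, -9, -8, -16, 2, -61, 4  ⇒  Σ = -100
Signed area = Σ/2 = -50 (negative ⇒ clockwise traversal).

-50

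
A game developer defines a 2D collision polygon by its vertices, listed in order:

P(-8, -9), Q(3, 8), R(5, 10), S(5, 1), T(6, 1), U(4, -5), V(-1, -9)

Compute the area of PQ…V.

115.5

Apply the surveyor's formula: 2A = Σ (x_i·y_{i+1} − x_{i+1}·y_i), indices taken mod 7.
Cross-terms: -37, -10, -45, -1, -34, -41, -63  ⇒  Σ = -231
Area = |Σ|/2 = 115.5.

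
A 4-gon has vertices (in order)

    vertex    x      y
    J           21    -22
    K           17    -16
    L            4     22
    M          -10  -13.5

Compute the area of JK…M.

572.75

Apply Gauss's area formula: 2A = Σ (x_i·y_{i+1} − x_{i+1}·y_i), indices taken mod 4.
J→K: (21)(-16) − (17)(-22) = 38
K→L: (17)(22) − (4)(-16) = 438
L→M: (4)(-13.5) − (-10)(22) = 166
M→J: (-10)(-22) − (21)(-13.5) = 503.5
Σ = 1145.5
Area = |Σ|/2 = 572.75.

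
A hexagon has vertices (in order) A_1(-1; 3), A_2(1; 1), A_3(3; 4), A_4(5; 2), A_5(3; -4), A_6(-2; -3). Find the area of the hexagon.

Cross-terms: -4, 1, -14, -26, -17, -9  ⇒  Σ = -69
Area = |Σ|/2 = 34.5.

34.5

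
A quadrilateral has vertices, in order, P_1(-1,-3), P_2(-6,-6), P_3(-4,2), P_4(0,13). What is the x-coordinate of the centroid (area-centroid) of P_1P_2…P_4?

Apply Gauss's area formula. First the cross-terms c_i = x_i·y_{i+1} − x_{i+1}·y_i:
  -12, -36, -52, 13  ⇒  2A = -87, A = -43.5.
Then Σ (x_i + x_{i+1})·c_i = 639, so x̄ = 639 / (6·(-43.5)) = -71/29.

-71/29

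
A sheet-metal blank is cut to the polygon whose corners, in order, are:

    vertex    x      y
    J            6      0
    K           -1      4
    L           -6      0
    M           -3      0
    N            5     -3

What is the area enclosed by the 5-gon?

37.5

Cross-terms: 24, 24, 0, 9, 18  ⇒  Σ = 75
Area = |Σ|/2 = 37.5.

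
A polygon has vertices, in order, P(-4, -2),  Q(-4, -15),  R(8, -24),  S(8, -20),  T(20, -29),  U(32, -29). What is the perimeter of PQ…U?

104

|PQ| = √((0)² + (-13)²) = √169 = 13
|QR| = √((12)² + (-9)²) = √225 = 15
|RS| = √((0)² + (4)²) = √16 = 4
|ST| = √((12)² + (-9)²) = √225 = 15
|TU| = √((12)² + (0)²) = √144 = 12
|UP| = √((-36)² + (27)²) = √2025 = 45
Perimeter = 13 + 15 + 4 + 15 + 12 + 45 = 104.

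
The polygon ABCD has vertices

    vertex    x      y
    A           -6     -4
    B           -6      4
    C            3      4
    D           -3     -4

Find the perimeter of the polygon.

30

|AB| = √((0)² + (8)²) = √64 = 8
|BC| = √((9)² + (0)²) = √81 = 9
|CD| = √((-6)² + (-8)²) = √100 = 10
|DA| = √((-3)² + (0)²) = √9 = 3
Perimeter = 8 + 9 + 10 + 3 = 30.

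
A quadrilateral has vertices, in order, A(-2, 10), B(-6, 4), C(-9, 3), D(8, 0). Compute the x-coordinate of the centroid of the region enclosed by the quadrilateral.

-13/27

Apply the shoelace (surveyor's) formula. First the cross-terms c_i = x_i·y_{i+1} − x_{i+1}·y_i:
  52, 18, -24, 80  ⇒  2A = 126, A = 63.
Then Σ (x_i + x_{i+1})·c_i = -182, so x̄ = -182 / (6·63) = -13/27.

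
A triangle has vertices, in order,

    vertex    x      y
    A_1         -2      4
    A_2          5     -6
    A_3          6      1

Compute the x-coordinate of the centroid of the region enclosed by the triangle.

3

Apply the shoelace (surveyor's) formula. First the cross-terms c_i = x_i·y_{i+1} − x_{i+1}·y_i:
  -8, 41, 26  ⇒  2A = 59, A = 29.5.
Then Σ (x_i + x_{i+1})·c_i = 531, so x̄ = 531 / (6·29.5) = 3.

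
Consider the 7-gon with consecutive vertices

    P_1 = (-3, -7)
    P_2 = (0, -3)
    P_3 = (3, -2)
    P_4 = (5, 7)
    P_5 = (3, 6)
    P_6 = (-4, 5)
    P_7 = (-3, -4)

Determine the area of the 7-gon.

68.5

Apply Gauss's area formula: 2A = Σ (x_i·y_{i+1} − x_{i+1}·y_i), indices taken mod 7.
Σ = (9) + (9) + (31) + (9) + (39) + (31) + (9) = 137
Area = |Σ|/2 = 68.5.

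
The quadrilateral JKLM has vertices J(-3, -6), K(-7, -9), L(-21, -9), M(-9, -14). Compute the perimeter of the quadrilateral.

|JK| = √((-4)² + (-3)²) = √25 = 5
|KL| = √((-14)² + (0)²) = √196 = 14
|LM| = √((12)² + (-5)²) = √169 = 13
|MJ| = √((6)² + (8)²) = √100 = 10
Perimeter = 5 + 14 + 13 + 10 = 42.

42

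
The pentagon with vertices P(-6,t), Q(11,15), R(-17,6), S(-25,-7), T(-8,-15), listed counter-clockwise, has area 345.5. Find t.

2

Write out the shoelace sum; only the two edges meeting at P involve t:
2·Area = [((-8)·t − (-6)·(-15)) + ((-6)·15 − 11·t)] + 909
       = -19·t + 729 = 691
⇒ t = 2.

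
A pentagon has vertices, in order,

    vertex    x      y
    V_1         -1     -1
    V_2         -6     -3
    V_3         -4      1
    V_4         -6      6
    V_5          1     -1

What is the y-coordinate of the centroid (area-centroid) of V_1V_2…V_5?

74/123

Apply the shoelace (surveyor's) formula. First the cross-terms c_i = x_i·y_{i+1} − x_{i+1}·y_i:
  -3, -18, -18, 0, -2  ⇒  2A = -41, A = -20.5.
Then Σ (y_i + y_{i+1})·c_i = -74, so ȳ = -74 / (6·(-20.5)) = 74/123.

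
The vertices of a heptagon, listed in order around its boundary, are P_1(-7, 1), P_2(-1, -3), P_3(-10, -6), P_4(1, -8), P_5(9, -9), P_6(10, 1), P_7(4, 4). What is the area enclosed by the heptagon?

Apply the surveyor's formula: 2A = Σ (x_i·y_{i+1} − x_{i+1}·y_i), indices taken mod 7.
Σ = (22) + (-24) + (86) + (63) + (99) + (36) + (32) = 314
Area = |Σ|/2 = 157.

157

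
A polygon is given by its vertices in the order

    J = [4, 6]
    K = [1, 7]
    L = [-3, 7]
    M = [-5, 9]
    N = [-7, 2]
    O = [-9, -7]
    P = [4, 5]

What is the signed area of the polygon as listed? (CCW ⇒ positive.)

82.5

Σ = (22) + (28) + (8) + (53) + (67) + (-17) + (4) = 165
Signed area = Σ/2 = 82.5 (positive ⇒ counter-clockwise traversal).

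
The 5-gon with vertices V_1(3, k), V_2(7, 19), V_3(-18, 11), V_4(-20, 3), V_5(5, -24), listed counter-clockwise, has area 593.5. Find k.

The doubled signed area Σ (x_i y_{i+1} − x_{i+1} y_i) is linear in k.
With k=0 it equals 1179; the coefficient of k is -2 (from the two edges through V_1).
So -2·k + 1179 = 2·593.5 = 1187 ⇒ k = -4.

-4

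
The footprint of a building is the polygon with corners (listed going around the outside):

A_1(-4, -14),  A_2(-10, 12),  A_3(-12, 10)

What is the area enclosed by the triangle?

32

Apply the shoelace (surveyor's) formula: 2A = Σ (x_i·y_{i+1} − x_{i+1}·y_i), indices taken mod 3.
Σ = (-188) + (44) + (208) = 64
Area = |Σ|/2 = 32.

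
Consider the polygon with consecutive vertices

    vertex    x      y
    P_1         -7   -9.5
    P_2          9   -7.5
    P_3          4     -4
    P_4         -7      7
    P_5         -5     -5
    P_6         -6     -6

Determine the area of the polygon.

Apply the shoelace formula: 2A = Σ (x_i·y_{i+1} − x_{i+1}·y_i), indices taken mod 6.
Σ = (138) + (-6) + (0) + (70) + (0) + (15) = 217
Area = |Σ|/2 = 108.5.

108.5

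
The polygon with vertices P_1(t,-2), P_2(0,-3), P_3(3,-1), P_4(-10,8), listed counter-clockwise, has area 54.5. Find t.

-6

Write out the shoelace sum; only the two edges meeting at P_1 involve t:
2·Area = [((-10)·(-2) − t·8) + (t·(-3) − 0·(-2))] + 23
       = -11·t + 43 = 109
⇒ t = -6.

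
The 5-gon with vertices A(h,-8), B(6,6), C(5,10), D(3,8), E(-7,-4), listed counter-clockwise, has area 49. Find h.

-9

Write out the shoelace sum; only the two edges meeting at A involve h:
2·Area = [((-7)·(-8) − h·(-4)) + (h·6 − 6·(-8))] + 84
       = 10·h + 188 = 98
⇒ h = -9.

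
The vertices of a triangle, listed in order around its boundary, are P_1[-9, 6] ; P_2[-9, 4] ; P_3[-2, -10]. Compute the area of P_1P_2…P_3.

Apply the surveyor's formula: 2A = Σ (x_i·y_{i+1} − x_{i+1}·y_i), indices taken mod 3.
Σ = (18) + (98) + (-102) = 14
Area = |Σ|/2 = 7.

7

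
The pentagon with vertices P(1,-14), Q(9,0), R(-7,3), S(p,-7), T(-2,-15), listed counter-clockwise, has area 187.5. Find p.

The doubled signed area Σ (x_i y_{i+1} − x_{i+1} y_i) is linear in p.
With p=0 it equals 231; the coefficient of p is -18 (from the two edges through S).
So -18·p + 231 = 2·187.5 = 375 ⇒ p = -8.

-8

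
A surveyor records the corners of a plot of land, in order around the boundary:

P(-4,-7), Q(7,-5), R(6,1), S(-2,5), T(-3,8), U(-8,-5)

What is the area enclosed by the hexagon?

P→Q: (-4)(-5) − (7)(-7) = 69
Q→R: (7)(1) − (6)(-5) = 37
R→S: (6)(5) − (-2)(1) = 32
S→T: (-2)(8) − (-3)(5) = -1
T→U: (-3)(-5) − (-8)(8) = 79
U→P: (-8)(-7) − (-4)(-5) = 36
Σ = 252
Area = |Σ|/2 = 126.

126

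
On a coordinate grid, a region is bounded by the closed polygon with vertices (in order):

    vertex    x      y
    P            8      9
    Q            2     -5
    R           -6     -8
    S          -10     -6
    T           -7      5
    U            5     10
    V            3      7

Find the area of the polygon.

Apply Gauss's area formula: 2A = Σ (x_i·y_{i+1} − x_{i+1}·y_i), indices taken mod 7.
Cross-terms: -58, -46, -44, -92, -95, 5, -29  ⇒  Σ = -359
Area = |Σ|/2 = 179.5.

179.5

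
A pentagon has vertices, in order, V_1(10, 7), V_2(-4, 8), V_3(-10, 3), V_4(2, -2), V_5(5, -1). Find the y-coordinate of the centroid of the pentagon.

Apply Gauss's area formula. First the cross-terms c_i = x_i·y_{i+1} − x_{i+1}·y_i:
  108, 68, 14, 8, 45  ⇒  2A = 243, A = 121.5.
Then Σ (y_i + y_{i+1})·c_i = 2628, so ȳ = 2628 / (6·121.5) = 292/81.

292/81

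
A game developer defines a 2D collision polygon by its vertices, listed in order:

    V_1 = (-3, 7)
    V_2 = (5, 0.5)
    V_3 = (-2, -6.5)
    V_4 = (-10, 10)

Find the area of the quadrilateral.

Apply Gauss's area formula: 2A = Σ (x_i·y_{i+1} − x_{i+1}·y_i), indices taken mod 4.
Σ = (-36.5) + (-31.5) + (-85) + (-40) = -193
Area = |Σ|/2 = 96.5.

96.5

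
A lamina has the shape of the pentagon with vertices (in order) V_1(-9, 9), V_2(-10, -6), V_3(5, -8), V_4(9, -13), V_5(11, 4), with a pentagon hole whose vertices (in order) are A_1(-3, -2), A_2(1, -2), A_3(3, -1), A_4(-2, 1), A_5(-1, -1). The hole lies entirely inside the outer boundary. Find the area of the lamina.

279.5

Outer boundary:
Apply Gauss's area formula: 2A = Σ (x_i·y_{i+1} − x_{i+1}·y_i), indices taken mod 5.
Σ = (144) + (110) + (7) + (179) + (135) = 575
Area = |Σ|/2 = 287.5.
Hole:
Apply the surveyor's formula: 2A = Σ (x_i·y_{i+1} − x_{i+1}·y_i), indices taken mod 5.
Σ = (8) + (5) + (1) + (3) + (-1) = 16
Area = |Σ|/2 = 8.
Net area = 287.5 − 8 = 279.5.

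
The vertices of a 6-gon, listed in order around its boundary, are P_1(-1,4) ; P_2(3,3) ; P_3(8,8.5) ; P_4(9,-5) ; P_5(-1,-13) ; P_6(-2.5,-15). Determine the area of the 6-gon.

147.25

P_1→P_2: (-1)(3) − (3)(4) = -15
P_2→P_3: (3)(8.5) − (8)(3) = 1.5
P_3→P_4: (8)(-5) − (9)(8.5) = -116.5
P_4→P_5: (9)(-13) − (-1)(-5) = -122
P_5→P_6: (-1)(-15) − (-2.5)(-13) = -17.5
P_6→P_1: (-2.5)(4) − (-1)(-15) = -25
Σ = -294.5
Area = |Σ|/2 = 147.25.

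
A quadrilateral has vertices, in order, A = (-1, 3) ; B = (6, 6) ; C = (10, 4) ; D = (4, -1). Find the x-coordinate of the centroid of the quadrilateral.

1027/225

Apply the shoelace (surveyor's) formula. First the cross-terms c_i = x_i·y_{i+1} − x_{i+1}·y_i:
  -24, -36, -26, 11  ⇒  2A = -75, A = -37.5.
Then Σ (x_i + x_{i+1})·c_i = -1027, so x̄ = -1027 / (6·(-37.5)) = 1027/225.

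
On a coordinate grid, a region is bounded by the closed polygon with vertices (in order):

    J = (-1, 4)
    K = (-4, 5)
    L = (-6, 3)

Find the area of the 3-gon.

Apply Gauss's area formula: 2A = Σ (x_i·y_{i+1} − x_{i+1}·y_i), indices taken mod 3.
Cross-terms: 11, 18, -21  ⇒  Σ = 8
Area = |Σ|/2 = 4.

4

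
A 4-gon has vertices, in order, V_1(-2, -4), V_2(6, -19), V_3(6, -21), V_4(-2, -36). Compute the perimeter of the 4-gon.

68

|V_1V_2| = √((8)² + (-15)²) = √289 = 17
|V_2V_3| = √((0)² + (-2)²) = √4 = 2
|V_3V_4| = √((-8)² + (-15)²) = √289 = 17
|V_4V_1| = √((0)² + (32)²) = √1024 = 32
Perimeter = 17 + 2 + 17 + 32 = 68.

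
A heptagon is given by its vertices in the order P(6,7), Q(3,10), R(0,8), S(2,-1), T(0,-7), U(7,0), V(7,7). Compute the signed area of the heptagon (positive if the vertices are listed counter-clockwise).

Σ = (39) + (24) + (-16) + (-14) + (49) + (49) + (7) = 138
Signed area = Σ/2 = 69 (positive ⇒ counter-clockwise traversal).

69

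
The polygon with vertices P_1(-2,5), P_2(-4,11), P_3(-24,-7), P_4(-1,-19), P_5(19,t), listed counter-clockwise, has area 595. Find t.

Write out the shoelace sum; only the two edges meeting at P_5 involve t:
2·Area = [((-1)·t − 19·(-19)) + (19·5 − (-2)·t)] + 739
       = 1·t + 1195 = 1190
⇒ t = -5.

-5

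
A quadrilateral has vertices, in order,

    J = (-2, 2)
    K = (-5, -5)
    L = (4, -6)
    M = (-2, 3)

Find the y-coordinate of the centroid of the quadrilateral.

-25/9

Apply Gauss's area formula. First the cross-terms c_i = x_i·y_{i+1} − x_{i+1}·y_i:
  20, 50, 0, 2  ⇒  2A = 72, A = 36.
Then Σ (y_i + y_{i+1})·c_i = -600, so ȳ = -600 / (6·36) = -25/9.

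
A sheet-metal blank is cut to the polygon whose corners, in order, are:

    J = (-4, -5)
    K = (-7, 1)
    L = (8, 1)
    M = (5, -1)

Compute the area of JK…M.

Cross-terms: -39, -15, -13, -29  ⇒  Σ = -96
Area = |Σ|/2 = 48.

48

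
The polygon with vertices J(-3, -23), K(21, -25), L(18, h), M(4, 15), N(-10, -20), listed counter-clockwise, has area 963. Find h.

Write out the shoelace sum; only the two edges meeting at L involve h:
2·Area = [(21·h − 18·(-25)) + (18·15 − 4·h)] + 798
       = 17·h + 1518 = 1926
⇒ h = 24.

24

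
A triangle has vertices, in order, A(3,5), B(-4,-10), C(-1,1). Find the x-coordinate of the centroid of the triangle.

Apply Gauss's area formula. First the cross-terms c_i = x_i·y_{i+1} − x_{i+1}·y_i:
  -10, -14, -8  ⇒  2A = -32, A = -16.
Then Σ (x_i + x_{i+1})·c_i = 64, so x̄ = 64 / (6·(-16)) = -2/3.

-2/3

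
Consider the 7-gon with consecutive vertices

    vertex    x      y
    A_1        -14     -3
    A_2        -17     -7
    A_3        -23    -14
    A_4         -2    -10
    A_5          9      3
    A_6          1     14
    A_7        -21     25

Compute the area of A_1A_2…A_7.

Cross-terms: 47, 77, 202, 84, 123, 319, 413  ⇒  Σ = 1265
Area = |Σ|/2 = 632.5.

632.5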